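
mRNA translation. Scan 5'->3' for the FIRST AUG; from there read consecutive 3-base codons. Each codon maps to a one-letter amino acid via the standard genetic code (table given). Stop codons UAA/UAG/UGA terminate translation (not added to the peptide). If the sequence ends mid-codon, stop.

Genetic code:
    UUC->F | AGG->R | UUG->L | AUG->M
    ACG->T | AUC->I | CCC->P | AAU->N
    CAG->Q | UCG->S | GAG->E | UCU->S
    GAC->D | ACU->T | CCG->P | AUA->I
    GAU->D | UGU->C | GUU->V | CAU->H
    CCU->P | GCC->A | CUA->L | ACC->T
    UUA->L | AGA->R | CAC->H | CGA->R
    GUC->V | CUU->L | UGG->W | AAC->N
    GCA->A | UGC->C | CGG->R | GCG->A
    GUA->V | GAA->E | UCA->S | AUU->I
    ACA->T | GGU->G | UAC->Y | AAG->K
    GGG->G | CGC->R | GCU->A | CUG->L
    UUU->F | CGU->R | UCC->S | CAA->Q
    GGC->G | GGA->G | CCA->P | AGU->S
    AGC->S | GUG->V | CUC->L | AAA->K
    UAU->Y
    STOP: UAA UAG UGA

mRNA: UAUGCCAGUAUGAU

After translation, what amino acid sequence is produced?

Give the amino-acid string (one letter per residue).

Answer: MPV

Derivation:
start AUG at pos 1
pos 1: AUG -> M; peptide=M
pos 4: CCA -> P; peptide=MP
pos 7: GUA -> V; peptide=MPV
pos 10: UGA -> STOP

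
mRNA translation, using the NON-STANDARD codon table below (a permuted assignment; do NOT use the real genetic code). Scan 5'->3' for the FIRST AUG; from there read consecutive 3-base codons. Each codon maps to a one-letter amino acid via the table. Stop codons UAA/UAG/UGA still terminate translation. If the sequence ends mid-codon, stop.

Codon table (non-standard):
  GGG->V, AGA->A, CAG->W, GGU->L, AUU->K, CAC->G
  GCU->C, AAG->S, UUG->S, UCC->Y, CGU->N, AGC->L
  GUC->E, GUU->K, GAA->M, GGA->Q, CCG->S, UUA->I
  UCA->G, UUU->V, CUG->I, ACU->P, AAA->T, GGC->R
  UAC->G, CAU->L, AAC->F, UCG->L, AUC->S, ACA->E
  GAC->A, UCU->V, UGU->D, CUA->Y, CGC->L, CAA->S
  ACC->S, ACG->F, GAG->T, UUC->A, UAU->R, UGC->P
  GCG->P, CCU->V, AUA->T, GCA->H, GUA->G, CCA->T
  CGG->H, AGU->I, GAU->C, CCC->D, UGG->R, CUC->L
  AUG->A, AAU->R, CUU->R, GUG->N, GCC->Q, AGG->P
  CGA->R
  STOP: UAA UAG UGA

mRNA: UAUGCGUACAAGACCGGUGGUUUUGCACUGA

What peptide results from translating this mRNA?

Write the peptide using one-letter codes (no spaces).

start AUG at pos 1
pos 1: AUG -> A; peptide=A
pos 4: CGU -> N; peptide=AN
pos 7: ACA -> E; peptide=ANE
pos 10: AGA -> A; peptide=ANEA
pos 13: CCG -> S; peptide=ANEAS
pos 16: GUG -> N; peptide=ANEASN
pos 19: GUU -> K; peptide=ANEASNK
pos 22: UUG -> S; peptide=ANEASNKS
pos 25: CAC -> G; peptide=ANEASNKSG
pos 28: UGA -> STOP

Answer: ANEASNKSG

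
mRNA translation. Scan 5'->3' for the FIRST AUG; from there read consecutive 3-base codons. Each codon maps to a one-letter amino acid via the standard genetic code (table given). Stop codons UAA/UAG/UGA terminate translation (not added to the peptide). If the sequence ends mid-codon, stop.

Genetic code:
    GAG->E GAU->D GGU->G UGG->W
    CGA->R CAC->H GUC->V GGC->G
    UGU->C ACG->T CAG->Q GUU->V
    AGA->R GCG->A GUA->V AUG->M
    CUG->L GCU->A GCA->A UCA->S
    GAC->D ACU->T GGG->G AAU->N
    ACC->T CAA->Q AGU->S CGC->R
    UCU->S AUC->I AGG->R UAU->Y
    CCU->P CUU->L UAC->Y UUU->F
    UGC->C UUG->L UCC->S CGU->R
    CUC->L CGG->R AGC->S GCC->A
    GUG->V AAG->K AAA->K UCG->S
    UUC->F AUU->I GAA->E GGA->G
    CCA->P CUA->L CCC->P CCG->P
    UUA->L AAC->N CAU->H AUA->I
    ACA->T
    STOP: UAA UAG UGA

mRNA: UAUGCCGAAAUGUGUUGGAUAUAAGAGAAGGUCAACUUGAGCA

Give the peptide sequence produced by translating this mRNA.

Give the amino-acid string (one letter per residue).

Answer: MPKCVGYKRRST

Derivation:
start AUG at pos 1
pos 1: AUG -> M; peptide=M
pos 4: CCG -> P; peptide=MP
pos 7: AAA -> K; peptide=MPK
pos 10: UGU -> C; peptide=MPKC
pos 13: GUU -> V; peptide=MPKCV
pos 16: GGA -> G; peptide=MPKCVG
pos 19: UAU -> Y; peptide=MPKCVGY
pos 22: AAG -> K; peptide=MPKCVGYK
pos 25: AGA -> R; peptide=MPKCVGYKR
pos 28: AGG -> R; peptide=MPKCVGYKRR
pos 31: UCA -> S; peptide=MPKCVGYKRRS
pos 34: ACU -> T; peptide=MPKCVGYKRRST
pos 37: UGA -> STOP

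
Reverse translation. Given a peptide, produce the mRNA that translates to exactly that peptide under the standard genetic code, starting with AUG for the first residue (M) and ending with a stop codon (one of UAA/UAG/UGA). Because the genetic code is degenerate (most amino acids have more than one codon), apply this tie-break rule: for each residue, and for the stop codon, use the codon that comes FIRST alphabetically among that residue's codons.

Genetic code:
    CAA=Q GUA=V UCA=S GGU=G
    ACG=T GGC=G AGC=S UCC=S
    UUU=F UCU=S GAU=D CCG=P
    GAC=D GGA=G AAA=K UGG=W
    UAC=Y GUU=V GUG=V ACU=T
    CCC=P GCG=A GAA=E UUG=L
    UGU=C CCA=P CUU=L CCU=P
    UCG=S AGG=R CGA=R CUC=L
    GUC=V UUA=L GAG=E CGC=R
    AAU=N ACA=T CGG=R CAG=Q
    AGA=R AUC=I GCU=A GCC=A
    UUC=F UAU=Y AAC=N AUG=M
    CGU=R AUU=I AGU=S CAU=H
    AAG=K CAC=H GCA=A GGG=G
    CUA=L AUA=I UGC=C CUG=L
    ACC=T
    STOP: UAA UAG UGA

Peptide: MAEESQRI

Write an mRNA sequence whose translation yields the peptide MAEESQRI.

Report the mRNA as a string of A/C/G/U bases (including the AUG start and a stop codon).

residue 1: M -> AUG (start codon)
residue 2: A codons sorted = GCA,GCC,GCG,GCU -> pick first = GCA
residue 3: E codons sorted = GAA,GAG -> pick first = GAA
residue 4: E codons sorted = GAA,GAG -> pick first = GAA
residue 5: S codons sorted = AGC,AGU,UCA,UCC,UCG,UCU -> pick first = AGC
residue 6: Q codons sorted = CAA,CAG -> pick first = CAA
residue 7: R codons sorted = AGA,AGG,CGA,CGC,CGG,CGU -> pick first = AGA
residue 8: I codons sorted = AUA,AUC,AUU -> pick first = AUA
terminator: stop codons sorted = UAA,UAG,UGA -> pick first = UAA

Answer: mRNA: AUGGCAGAAGAAAGCCAAAGAAUAUAA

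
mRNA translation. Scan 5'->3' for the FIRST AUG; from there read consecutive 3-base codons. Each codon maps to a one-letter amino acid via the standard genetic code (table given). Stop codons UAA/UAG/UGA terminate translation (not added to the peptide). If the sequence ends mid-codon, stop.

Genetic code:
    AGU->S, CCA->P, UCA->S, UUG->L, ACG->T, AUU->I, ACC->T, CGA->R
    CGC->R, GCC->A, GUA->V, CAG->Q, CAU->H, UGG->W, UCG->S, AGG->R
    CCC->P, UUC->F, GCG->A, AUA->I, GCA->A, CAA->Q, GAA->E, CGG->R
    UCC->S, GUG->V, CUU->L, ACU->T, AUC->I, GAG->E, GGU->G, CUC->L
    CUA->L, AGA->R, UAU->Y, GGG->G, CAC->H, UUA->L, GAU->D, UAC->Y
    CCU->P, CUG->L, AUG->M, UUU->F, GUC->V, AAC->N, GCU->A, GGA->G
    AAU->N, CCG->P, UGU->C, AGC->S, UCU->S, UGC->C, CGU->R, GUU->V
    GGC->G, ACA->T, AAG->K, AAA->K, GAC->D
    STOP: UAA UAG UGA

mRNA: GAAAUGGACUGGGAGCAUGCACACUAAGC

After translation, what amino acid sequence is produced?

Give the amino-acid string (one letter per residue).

start AUG at pos 3
pos 3: AUG -> M; peptide=M
pos 6: GAC -> D; peptide=MD
pos 9: UGG -> W; peptide=MDW
pos 12: GAG -> E; peptide=MDWE
pos 15: CAU -> H; peptide=MDWEH
pos 18: GCA -> A; peptide=MDWEHA
pos 21: CAC -> H; peptide=MDWEHAH
pos 24: UAA -> STOP

Answer: MDWEHAH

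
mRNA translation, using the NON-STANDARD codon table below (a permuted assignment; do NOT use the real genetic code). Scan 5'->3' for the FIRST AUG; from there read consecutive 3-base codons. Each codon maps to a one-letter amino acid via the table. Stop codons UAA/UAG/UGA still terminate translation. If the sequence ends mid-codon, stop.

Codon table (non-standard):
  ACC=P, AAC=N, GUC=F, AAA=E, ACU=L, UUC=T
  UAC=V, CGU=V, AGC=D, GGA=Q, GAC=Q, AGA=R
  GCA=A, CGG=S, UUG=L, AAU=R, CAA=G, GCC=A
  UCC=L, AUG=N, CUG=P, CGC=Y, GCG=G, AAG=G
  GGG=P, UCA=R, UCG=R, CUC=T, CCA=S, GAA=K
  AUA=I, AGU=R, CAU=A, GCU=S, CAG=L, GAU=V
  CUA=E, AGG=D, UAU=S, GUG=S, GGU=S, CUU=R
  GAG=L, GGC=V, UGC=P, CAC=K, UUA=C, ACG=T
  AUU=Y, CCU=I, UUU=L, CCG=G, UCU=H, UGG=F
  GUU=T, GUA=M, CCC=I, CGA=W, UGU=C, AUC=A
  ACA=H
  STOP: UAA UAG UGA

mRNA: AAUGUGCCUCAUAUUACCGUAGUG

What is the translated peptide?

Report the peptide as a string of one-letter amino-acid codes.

start AUG at pos 1
pos 1: AUG -> N; peptide=N
pos 4: UGC -> P; peptide=NP
pos 7: CUC -> T; peptide=NPT
pos 10: AUA -> I; peptide=NPTI
pos 13: UUA -> C; peptide=NPTIC
pos 16: CCG -> G; peptide=NPTICG
pos 19: UAG -> STOP

Answer: NPTICG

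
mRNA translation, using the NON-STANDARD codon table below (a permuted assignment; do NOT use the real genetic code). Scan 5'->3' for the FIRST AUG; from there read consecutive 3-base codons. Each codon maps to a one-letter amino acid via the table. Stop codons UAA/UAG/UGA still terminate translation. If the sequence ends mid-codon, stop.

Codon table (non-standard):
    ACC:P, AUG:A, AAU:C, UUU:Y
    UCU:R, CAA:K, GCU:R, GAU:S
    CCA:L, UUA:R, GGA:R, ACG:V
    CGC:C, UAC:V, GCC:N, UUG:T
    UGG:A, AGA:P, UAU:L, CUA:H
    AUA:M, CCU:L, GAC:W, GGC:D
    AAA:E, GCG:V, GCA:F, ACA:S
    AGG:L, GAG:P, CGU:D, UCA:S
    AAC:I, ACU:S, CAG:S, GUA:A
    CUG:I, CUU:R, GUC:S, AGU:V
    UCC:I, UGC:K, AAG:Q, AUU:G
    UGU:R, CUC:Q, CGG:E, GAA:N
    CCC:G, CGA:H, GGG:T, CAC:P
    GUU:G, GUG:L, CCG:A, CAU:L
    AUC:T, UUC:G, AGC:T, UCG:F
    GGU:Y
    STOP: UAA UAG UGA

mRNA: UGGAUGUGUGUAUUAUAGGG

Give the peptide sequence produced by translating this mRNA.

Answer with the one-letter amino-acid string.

start AUG at pos 3
pos 3: AUG -> A; peptide=A
pos 6: UGU -> R; peptide=AR
pos 9: GUA -> A; peptide=ARA
pos 12: UUA -> R; peptide=ARAR
pos 15: UAG -> STOP

Answer: ARAR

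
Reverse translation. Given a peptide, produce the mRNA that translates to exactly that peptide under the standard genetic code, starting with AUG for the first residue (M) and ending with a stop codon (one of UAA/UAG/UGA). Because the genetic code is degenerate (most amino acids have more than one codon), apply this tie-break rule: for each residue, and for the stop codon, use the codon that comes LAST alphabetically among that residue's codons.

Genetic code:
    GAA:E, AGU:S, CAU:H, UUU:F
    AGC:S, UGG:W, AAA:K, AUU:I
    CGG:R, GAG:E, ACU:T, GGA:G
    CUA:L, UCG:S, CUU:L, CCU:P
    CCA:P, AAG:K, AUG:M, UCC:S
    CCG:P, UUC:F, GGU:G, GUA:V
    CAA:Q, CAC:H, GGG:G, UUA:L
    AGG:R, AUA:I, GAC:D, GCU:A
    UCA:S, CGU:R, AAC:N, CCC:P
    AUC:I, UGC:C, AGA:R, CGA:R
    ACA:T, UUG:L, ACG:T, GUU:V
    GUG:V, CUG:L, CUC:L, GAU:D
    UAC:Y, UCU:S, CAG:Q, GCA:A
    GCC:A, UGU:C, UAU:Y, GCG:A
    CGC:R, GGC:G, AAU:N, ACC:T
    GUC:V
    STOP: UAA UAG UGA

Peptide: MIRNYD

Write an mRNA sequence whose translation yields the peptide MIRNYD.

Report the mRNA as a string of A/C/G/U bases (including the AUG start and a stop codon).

residue 1: M -> AUG (start codon)
residue 2: I codons sorted = AUA,AUC,AUU -> pick last = AUU
residue 3: R codons sorted = AGA,AGG,CGA,CGC,CGG,CGU -> pick last = CGU
residue 4: N codons sorted = AAC,AAU -> pick last = AAU
residue 5: Y codons sorted = UAC,UAU -> pick last = UAU
residue 6: D codons sorted = GAC,GAU -> pick last = GAU
terminator: stop codons sorted = UAA,UAG,UGA -> pick last = UGA

Answer: mRNA: AUGAUUCGUAAUUAUGAUUGA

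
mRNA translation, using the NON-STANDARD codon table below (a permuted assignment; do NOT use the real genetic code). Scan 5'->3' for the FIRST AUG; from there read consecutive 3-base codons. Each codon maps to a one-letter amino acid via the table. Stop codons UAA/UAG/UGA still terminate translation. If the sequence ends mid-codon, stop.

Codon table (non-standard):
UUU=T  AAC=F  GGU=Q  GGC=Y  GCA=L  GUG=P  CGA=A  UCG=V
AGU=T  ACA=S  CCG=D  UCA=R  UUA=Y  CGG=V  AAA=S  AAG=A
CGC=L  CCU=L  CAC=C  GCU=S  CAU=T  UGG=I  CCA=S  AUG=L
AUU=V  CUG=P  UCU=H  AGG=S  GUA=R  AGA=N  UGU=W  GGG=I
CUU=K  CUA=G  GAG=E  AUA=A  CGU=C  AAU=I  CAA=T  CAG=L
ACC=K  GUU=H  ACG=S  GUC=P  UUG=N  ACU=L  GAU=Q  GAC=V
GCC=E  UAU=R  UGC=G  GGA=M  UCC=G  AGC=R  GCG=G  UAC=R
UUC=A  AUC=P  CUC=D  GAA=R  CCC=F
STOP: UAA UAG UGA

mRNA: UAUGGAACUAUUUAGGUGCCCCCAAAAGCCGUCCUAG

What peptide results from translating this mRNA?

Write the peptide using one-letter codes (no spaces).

Answer: LRGTSGFTADG

Derivation:
start AUG at pos 1
pos 1: AUG -> L; peptide=L
pos 4: GAA -> R; peptide=LR
pos 7: CUA -> G; peptide=LRG
pos 10: UUU -> T; peptide=LRGT
pos 13: AGG -> S; peptide=LRGTS
pos 16: UGC -> G; peptide=LRGTSG
pos 19: CCC -> F; peptide=LRGTSGF
pos 22: CAA -> T; peptide=LRGTSGFT
pos 25: AAG -> A; peptide=LRGTSGFTA
pos 28: CCG -> D; peptide=LRGTSGFTAD
pos 31: UCC -> G; peptide=LRGTSGFTADG
pos 34: UAG -> STOP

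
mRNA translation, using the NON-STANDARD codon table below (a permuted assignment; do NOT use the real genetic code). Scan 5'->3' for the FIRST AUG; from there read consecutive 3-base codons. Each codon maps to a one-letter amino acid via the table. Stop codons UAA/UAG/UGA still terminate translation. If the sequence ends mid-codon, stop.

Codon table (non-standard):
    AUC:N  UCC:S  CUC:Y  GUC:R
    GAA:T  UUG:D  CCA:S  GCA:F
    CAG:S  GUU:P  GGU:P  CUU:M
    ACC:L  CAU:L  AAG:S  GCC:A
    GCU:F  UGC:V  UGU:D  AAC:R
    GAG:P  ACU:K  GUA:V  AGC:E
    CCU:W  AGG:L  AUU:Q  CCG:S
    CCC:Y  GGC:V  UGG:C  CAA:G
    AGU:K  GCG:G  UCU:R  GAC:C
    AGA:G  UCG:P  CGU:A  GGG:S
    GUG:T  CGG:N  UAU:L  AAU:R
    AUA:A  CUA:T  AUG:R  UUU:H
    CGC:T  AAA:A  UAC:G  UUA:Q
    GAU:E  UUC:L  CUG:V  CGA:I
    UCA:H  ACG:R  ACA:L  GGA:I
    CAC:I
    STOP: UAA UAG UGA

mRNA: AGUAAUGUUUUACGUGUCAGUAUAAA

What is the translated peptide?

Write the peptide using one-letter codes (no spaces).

Answer: RHGTHV

Derivation:
start AUG at pos 4
pos 4: AUG -> R; peptide=R
pos 7: UUU -> H; peptide=RH
pos 10: UAC -> G; peptide=RHG
pos 13: GUG -> T; peptide=RHGT
pos 16: UCA -> H; peptide=RHGTH
pos 19: GUA -> V; peptide=RHGTHV
pos 22: UAA -> STOP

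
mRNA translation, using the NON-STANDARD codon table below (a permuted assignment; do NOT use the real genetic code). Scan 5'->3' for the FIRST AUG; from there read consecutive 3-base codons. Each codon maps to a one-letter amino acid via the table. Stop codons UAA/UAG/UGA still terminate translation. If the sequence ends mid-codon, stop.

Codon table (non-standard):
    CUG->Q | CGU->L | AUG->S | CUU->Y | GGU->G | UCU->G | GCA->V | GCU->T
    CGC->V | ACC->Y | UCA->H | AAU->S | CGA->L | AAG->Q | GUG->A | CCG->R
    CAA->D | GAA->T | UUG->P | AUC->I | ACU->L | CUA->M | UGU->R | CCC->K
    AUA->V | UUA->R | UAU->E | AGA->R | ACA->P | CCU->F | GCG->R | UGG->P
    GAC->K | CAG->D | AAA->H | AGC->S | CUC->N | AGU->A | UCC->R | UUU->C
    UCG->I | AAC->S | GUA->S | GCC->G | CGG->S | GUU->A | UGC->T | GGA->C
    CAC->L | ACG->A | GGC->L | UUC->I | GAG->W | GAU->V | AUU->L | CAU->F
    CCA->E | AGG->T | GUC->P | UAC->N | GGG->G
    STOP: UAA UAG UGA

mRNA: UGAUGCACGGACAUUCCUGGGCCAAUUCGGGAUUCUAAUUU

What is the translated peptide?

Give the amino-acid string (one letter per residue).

start AUG at pos 2
pos 2: AUG -> S; peptide=S
pos 5: CAC -> L; peptide=SL
pos 8: GGA -> C; peptide=SLC
pos 11: CAU -> F; peptide=SLCF
pos 14: UCC -> R; peptide=SLCFR
pos 17: UGG -> P; peptide=SLCFRP
pos 20: GCC -> G; peptide=SLCFRPG
pos 23: AAU -> S; peptide=SLCFRPGS
pos 26: UCG -> I; peptide=SLCFRPGSI
pos 29: GGA -> C; peptide=SLCFRPGSIC
pos 32: UUC -> I; peptide=SLCFRPGSICI
pos 35: UAA -> STOP

Answer: SLCFRPGSICI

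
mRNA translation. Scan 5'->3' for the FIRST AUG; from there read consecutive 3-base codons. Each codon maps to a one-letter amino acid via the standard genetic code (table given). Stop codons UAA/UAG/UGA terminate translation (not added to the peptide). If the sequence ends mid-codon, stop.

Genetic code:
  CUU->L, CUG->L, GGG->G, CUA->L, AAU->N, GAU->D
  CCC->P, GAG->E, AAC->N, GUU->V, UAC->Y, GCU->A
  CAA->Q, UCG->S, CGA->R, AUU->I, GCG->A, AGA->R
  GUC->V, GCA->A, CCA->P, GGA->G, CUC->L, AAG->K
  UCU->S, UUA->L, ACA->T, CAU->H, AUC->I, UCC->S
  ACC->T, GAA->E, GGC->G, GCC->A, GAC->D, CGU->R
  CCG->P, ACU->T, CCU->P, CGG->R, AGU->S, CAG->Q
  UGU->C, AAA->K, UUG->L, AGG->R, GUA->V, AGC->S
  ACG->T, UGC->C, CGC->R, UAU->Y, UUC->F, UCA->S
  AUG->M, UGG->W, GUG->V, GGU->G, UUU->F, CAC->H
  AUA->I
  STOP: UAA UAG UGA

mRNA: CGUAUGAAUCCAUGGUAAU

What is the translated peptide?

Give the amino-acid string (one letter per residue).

start AUG at pos 3
pos 3: AUG -> M; peptide=M
pos 6: AAU -> N; peptide=MN
pos 9: CCA -> P; peptide=MNP
pos 12: UGG -> W; peptide=MNPW
pos 15: UAA -> STOP

Answer: MNPW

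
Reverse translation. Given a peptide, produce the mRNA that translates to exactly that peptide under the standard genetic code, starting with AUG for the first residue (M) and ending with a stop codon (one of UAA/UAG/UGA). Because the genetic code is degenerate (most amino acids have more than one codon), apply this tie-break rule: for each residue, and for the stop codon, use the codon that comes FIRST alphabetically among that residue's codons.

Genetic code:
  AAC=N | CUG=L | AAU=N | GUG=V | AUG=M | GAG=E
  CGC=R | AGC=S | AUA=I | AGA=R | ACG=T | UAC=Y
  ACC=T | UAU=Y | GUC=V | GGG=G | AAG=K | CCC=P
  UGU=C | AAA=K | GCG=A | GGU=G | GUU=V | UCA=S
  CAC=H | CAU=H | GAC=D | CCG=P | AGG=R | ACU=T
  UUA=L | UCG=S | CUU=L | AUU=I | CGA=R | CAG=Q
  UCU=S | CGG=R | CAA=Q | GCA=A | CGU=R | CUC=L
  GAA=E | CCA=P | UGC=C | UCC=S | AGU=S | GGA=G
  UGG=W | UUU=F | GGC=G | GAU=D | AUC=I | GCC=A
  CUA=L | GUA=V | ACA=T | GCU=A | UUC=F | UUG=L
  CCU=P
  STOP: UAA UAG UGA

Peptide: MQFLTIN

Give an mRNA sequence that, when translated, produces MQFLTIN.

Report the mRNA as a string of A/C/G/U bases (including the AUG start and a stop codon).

Answer: mRNA: AUGCAAUUCCUAACAAUAAACUAA

Derivation:
residue 1: M -> AUG (start codon)
residue 2: Q codons sorted = CAA,CAG -> pick first = CAA
residue 3: F codons sorted = UUC,UUU -> pick first = UUC
residue 4: L codons sorted = CUA,CUC,CUG,CUU,UUA,UUG -> pick first = CUA
residue 5: T codons sorted = ACA,ACC,ACG,ACU -> pick first = ACA
residue 6: I codons sorted = AUA,AUC,AUU -> pick first = AUA
residue 7: N codons sorted = AAC,AAU -> pick first = AAC
terminator: stop codons sorted = UAA,UAG,UGA -> pick first = UAA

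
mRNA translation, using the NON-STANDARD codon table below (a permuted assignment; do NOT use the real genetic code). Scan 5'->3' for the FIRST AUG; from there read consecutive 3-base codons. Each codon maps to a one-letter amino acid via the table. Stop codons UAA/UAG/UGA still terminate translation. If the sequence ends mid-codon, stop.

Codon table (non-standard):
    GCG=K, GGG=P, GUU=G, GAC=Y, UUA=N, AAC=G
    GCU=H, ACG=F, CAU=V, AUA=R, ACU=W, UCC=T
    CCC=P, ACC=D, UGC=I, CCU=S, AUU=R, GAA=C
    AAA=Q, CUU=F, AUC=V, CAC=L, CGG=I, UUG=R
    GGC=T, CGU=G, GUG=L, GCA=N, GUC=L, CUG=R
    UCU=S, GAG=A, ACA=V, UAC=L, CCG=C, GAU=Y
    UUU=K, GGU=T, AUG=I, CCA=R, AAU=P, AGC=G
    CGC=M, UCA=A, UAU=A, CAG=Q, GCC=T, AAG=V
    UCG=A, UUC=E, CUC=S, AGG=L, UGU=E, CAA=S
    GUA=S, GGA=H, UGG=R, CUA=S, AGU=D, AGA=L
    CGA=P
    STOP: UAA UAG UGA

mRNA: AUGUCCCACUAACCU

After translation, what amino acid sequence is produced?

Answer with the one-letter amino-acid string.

start AUG at pos 0
pos 0: AUG -> I; peptide=I
pos 3: UCC -> T; peptide=IT
pos 6: CAC -> L; peptide=ITL
pos 9: UAA -> STOP

Answer: ITL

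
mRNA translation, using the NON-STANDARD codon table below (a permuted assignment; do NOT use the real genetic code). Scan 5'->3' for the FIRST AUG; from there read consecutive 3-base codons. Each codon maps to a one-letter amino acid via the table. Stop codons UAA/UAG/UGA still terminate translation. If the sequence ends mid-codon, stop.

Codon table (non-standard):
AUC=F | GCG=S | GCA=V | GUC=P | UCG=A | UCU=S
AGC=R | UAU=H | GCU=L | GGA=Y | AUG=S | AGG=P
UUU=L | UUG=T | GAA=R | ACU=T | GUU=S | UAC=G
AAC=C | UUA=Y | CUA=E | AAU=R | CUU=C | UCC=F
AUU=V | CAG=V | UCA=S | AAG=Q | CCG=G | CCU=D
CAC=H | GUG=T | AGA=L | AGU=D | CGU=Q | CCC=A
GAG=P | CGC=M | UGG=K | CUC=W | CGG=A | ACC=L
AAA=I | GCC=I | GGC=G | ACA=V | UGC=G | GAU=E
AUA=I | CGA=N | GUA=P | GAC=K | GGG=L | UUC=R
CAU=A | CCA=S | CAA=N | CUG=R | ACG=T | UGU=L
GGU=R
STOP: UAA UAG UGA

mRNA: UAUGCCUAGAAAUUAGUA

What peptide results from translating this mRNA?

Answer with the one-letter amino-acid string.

Answer: SDLR

Derivation:
start AUG at pos 1
pos 1: AUG -> S; peptide=S
pos 4: CCU -> D; peptide=SD
pos 7: AGA -> L; peptide=SDL
pos 10: AAU -> R; peptide=SDLR
pos 13: UAG -> STOP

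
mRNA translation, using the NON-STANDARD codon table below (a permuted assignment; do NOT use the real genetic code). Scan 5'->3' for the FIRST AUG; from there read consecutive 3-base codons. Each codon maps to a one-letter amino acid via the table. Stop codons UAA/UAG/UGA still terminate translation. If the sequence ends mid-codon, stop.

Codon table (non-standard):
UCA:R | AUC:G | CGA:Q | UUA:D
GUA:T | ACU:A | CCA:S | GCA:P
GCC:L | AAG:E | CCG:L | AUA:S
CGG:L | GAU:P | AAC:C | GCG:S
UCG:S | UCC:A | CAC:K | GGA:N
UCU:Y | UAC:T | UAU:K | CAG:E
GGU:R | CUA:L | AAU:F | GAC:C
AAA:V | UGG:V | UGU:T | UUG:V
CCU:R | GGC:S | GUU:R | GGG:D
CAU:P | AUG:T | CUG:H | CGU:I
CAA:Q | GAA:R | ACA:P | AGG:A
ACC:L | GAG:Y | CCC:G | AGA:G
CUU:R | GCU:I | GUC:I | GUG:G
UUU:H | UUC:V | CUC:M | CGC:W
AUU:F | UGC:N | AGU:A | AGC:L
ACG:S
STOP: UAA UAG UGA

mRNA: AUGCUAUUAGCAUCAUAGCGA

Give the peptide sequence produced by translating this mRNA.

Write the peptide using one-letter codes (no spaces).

Answer: TLDPR

Derivation:
start AUG at pos 0
pos 0: AUG -> T; peptide=T
pos 3: CUA -> L; peptide=TL
pos 6: UUA -> D; peptide=TLD
pos 9: GCA -> P; peptide=TLDP
pos 12: UCA -> R; peptide=TLDPR
pos 15: UAG -> STOP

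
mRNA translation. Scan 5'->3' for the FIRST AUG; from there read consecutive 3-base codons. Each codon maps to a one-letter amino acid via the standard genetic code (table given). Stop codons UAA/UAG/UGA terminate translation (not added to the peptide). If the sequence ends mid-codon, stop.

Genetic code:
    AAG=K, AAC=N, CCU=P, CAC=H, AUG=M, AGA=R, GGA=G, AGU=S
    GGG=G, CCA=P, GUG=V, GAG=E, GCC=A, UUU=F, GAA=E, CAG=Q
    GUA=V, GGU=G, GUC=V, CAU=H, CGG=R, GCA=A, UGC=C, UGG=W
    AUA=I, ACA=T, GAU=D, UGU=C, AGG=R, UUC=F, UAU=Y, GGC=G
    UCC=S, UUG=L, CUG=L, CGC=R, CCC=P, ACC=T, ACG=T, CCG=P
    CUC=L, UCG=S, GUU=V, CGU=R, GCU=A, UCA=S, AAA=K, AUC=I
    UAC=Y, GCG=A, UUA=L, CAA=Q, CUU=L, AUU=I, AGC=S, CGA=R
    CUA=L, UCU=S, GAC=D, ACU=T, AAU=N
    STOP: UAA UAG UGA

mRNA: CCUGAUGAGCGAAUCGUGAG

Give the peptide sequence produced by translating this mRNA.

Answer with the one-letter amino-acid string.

Answer: MSES

Derivation:
start AUG at pos 4
pos 4: AUG -> M; peptide=M
pos 7: AGC -> S; peptide=MS
pos 10: GAA -> E; peptide=MSE
pos 13: UCG -> S; peptide=MSES
pos 16: UGA -> STOP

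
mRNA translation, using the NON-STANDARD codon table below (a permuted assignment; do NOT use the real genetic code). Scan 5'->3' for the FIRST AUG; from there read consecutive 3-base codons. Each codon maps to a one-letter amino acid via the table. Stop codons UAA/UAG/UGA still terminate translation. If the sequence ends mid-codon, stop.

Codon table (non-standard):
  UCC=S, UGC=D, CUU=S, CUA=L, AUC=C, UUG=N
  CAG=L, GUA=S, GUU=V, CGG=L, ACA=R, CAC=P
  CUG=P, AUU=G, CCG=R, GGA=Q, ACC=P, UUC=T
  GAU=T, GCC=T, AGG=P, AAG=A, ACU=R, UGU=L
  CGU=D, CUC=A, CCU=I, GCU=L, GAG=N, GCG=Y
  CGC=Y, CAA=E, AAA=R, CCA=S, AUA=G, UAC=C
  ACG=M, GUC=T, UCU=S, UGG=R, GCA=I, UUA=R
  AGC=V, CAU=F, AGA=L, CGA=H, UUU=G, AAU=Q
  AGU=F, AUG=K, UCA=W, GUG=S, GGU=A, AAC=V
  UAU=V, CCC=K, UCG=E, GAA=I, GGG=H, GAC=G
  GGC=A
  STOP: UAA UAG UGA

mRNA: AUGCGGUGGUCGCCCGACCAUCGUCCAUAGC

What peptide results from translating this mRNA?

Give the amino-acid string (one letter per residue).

Answer: KLREKGFDS

Derivation:
start AUG at pos 0
pos 0: AUG -> K; peptide=K
pos 3: CGG -> L; peptide=KL
pos 6: UGG -> R; peptide=KLR
pos 9: UCG -> E; peptide=KLRE
pos 12: CCC -> K; peptide=KLREK
pos 15: GAC -> G; peptide=KLREKG
pos 18: CAU -> F; peptide=KLREKGF
pos 21: CGU -> D; peptide=KLREKGFD
pos 24: CCA -> S; peptide=KLREKGFDS
pos 27: UAG -> STOP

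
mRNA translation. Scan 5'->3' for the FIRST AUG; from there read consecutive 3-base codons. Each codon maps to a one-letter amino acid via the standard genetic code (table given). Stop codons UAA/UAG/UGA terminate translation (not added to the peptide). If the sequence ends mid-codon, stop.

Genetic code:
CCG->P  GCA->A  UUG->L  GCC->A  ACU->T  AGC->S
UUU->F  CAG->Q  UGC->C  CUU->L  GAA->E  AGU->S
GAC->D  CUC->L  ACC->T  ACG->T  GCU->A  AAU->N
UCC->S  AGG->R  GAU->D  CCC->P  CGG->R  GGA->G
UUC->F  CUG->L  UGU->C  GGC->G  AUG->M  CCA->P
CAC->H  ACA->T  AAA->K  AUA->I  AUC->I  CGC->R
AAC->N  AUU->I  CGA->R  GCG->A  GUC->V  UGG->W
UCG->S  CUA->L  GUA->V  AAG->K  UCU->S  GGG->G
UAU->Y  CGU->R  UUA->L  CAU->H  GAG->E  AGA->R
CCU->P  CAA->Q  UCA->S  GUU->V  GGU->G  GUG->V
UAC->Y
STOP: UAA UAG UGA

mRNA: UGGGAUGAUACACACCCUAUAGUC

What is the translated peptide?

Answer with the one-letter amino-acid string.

start AUG at pos 4
pos 4: AUG -> M; peptide=M
pos 7: AUA -> I; peptide=MI
pos 10: CAC -> H; peptide=MIH
pos 13: ACC -> T; peptide=MIHT
pos 16: CUA -> L; peptide=MIHTL
pos 19: UAG -> STOP

Answer: MIHTL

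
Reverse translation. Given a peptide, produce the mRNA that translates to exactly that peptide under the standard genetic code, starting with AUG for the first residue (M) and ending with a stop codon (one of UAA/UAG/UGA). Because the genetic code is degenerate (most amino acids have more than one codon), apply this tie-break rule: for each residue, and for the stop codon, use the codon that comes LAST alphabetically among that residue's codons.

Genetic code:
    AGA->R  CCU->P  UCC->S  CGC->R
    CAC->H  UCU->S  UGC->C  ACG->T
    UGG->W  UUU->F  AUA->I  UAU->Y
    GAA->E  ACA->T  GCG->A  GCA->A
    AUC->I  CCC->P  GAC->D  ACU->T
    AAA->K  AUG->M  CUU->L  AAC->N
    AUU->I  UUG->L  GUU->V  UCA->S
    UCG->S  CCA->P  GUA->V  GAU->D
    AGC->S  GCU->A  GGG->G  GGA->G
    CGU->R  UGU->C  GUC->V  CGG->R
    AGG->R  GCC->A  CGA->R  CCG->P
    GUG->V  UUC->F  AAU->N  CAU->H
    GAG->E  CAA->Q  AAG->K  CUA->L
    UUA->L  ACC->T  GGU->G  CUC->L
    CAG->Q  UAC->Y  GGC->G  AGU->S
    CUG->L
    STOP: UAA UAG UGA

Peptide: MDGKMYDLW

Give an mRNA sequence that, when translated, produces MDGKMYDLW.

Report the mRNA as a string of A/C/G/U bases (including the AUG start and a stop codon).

Answer: mRNA: AUGGAUGGUAAGAUGUAUGAUUUGUGGUGA

Derivation:
residue 1: M -> AUG (start codon)
residue 2: D codons sorted = GAC,GAU -> pick last = GAU
residue 3: G codons sorted = GGA,GGC,GGG,GGU -> pick last = GGU
residue 4: K codons sorted = AAA,AAG -> pick last = AAG
residue 5: M -> AUG (only codon)
residue 6: Y codons sorted = UAC,UAU -> pick last = UAU
residue 7: D codons sorted = GAC,GAU -> pick last = GAU
residue 8: L codons sorted = CUA,CUC,CUG,CUU,UUA,UUG -> pick last = UUG
residue 9: W -> UGG (only codon)
terminator: stop codons sorted = UAA,UAG,UGA -> pick last = UGA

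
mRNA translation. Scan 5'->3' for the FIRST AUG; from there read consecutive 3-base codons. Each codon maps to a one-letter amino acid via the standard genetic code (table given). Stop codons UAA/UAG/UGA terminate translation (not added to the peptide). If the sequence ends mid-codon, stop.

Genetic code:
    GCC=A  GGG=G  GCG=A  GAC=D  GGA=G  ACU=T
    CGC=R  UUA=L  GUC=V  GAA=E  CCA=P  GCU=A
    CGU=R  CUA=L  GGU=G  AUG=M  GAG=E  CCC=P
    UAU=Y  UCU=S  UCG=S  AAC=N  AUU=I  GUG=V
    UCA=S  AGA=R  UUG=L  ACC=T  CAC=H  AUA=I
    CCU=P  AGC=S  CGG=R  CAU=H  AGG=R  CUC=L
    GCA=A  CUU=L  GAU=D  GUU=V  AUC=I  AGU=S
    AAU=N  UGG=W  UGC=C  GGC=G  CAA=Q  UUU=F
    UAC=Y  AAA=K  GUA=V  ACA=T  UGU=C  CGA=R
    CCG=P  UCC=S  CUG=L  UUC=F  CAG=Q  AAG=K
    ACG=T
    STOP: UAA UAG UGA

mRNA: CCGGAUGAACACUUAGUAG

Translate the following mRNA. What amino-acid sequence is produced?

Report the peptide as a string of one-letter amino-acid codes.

Answer: MNT

Derivation:
start AUG at pos 4
pos 4: AUG -> M; peptide=M
pos 7: AAC -> N; peptide=MN
pos 10: ACU -> T; peptide=MNT
pos 13: UAG -> STOP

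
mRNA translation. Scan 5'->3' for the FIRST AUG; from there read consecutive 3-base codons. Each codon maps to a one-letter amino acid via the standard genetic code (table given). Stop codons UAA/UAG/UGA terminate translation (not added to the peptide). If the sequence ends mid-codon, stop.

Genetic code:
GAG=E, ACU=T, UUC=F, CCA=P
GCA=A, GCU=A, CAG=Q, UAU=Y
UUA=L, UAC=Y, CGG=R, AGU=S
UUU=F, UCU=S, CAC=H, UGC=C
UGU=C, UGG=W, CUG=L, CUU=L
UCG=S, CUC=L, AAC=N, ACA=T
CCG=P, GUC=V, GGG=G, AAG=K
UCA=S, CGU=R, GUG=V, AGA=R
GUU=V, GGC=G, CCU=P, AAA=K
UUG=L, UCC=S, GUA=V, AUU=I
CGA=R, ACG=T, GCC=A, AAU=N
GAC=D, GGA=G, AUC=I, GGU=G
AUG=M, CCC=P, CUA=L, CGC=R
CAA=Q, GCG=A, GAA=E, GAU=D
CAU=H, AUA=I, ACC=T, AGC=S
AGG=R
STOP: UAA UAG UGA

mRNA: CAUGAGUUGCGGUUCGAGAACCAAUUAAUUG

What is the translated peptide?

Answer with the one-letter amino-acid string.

start AUG at pos 1
pos 1: AUG -> M; peptide=M
pos 4: AGU -> S; peptide=MS
pos 7: UGC -> C; peptide=MSC
pos 10: GGU -> G; peptide=MSCG
pos 13: UCG -> S; peptide=MSCGS
pos 16: AGA -> R; peptide=MSCGSR
pos 19: ACC -> T; peptide=MSCGSRT
pos 22: AAU -> N; peptide=MSCGSRTN
pos 25: UAA -> STOP

Answer: MSCGSRTN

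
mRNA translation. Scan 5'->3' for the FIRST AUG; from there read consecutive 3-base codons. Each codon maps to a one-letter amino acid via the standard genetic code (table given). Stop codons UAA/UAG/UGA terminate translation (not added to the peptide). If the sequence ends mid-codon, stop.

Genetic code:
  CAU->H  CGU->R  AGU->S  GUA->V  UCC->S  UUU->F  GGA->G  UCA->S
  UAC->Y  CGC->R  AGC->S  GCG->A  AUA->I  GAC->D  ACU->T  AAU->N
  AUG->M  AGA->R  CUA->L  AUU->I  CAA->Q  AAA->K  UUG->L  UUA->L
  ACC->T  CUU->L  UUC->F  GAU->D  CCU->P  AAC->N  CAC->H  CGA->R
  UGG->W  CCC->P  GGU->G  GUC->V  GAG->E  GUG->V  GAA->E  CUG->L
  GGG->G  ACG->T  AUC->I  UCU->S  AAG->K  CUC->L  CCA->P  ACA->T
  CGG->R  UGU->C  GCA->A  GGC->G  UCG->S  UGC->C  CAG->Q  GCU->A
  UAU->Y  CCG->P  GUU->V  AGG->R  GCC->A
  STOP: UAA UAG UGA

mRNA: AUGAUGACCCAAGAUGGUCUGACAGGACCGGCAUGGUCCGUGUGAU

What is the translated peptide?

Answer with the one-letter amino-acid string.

start AUG at pos 0
pos 0: AUG -> M; peptide=M
pos 3: AUG -> M; peptide=MM
pos 6: ACC -> T; peptide=MMT
pos 9: CAA -> Q; peptide=MMTQ
pos 12: GAU -> D; peptide=MMTQD
pos 15: GGU -> G; peptide=MMTQDG
pos 18: CUG -> L; peptide=MMTQDGL
pos 21: ACA -> T; peptide=MMTQDGLT
pos 24: GGA -> G; peptide=MMTQDGLTG
pos 27: CCG -> P; peptide=MMTQDGLTGP
pos 30: GCA -> A; peptide=MMTQDGLTGPA
pos 33: UGG -> W; peptide=MMTQDGLTGPAW
pos 36: UCC -> S; peptide=MMTQDGLTGPAWS
pos 39: GUG -> V; peptide=MMTQDGLTGPAWSV
pos 42: UGA -> STOP

Answer: MMTQDGLTGPAWSV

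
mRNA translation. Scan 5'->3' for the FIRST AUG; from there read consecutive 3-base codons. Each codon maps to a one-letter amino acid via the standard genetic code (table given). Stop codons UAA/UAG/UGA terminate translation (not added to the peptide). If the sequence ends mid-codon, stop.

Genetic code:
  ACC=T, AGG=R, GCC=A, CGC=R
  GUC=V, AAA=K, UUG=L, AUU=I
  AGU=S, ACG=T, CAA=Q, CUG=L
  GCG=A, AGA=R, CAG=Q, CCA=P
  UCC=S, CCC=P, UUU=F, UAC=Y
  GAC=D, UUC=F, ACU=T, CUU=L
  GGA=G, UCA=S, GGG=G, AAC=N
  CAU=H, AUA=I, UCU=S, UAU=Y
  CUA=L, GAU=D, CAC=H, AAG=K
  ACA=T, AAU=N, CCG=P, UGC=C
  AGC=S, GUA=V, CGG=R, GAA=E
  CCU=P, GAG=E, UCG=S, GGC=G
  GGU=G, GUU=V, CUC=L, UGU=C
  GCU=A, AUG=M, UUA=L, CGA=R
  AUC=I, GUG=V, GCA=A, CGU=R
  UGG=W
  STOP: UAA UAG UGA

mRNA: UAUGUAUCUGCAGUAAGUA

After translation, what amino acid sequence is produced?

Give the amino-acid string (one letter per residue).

start AUG at pos 1
pos 1: AUG -> M; peptide=M
pos 4: UAU -> Y; peptide=MY
pos 7: CUG -> L; peptide=MYL
pos 10: CAG -> Q; peptide=MYLQ
pos 13: UAA -> STOP

Answer: MYLQ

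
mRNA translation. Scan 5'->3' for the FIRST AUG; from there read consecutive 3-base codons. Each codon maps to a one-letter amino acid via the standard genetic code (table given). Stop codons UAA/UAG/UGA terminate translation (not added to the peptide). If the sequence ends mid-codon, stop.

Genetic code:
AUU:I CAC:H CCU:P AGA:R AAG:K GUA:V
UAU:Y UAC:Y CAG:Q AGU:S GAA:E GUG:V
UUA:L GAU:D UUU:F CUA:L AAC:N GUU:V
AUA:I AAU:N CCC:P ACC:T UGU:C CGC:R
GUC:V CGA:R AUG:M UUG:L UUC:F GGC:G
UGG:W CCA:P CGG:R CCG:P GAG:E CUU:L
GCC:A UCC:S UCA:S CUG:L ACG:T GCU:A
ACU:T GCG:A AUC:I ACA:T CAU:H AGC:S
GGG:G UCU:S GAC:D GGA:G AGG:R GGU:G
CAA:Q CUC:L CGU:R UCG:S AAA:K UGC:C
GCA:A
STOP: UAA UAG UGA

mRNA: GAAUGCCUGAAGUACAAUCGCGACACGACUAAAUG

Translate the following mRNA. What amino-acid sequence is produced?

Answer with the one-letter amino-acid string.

Answer: MPEVQSRHD

Derivation:
start AUG at pos 2
pos 2: AUG -> M; peptide=M
pos 5: CCU -> P; peptide=MP
pos 8: GAA -> E; peptide=MPE
pos 11: GUA -> V; peptide=MPEV
pos 14: CAA -> Q; peptide=MPEVQ
pos 17: UCG -> S; peptide=MPEVQS
pos 20: CGA -> R; peptide=MPEVQSR
pos 23: CAC -> H; peptide=MPEVQSRH
pos 26: GAC -> D; peptide=MPEVQSRHD
pos 29: UAA -> STOP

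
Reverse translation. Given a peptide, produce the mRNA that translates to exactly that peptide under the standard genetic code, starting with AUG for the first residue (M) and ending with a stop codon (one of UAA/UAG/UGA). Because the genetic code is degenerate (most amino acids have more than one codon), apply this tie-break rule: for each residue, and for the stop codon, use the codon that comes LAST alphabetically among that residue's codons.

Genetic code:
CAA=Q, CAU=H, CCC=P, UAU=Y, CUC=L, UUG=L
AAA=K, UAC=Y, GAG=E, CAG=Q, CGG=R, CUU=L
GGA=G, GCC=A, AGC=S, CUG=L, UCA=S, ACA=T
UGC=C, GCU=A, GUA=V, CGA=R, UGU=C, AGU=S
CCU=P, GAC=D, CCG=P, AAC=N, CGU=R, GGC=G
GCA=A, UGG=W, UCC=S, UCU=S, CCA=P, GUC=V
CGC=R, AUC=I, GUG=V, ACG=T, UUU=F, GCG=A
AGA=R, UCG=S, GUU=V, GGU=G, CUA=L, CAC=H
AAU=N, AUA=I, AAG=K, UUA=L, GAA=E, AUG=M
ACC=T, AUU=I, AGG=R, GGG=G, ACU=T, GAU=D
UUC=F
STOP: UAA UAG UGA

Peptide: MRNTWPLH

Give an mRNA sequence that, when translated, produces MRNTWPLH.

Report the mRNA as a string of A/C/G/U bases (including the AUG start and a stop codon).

residue 1: M -> AUG (start codon)
residue 2: R codons sorted = AGA,AGG,CGA,CGC,CGG,CGU -> pick last = CGU
residue 3: N codons sorted = AAC,AAU -> pick last = AAU
residue 4: T codons sorted = ACA,ACC,ACG,ACU -> pick last = ACU
residue 5: W -> UGG (only codon)
residue 6: P codons sorted = CCA,CCC,CCG,CCU -> pick last = CCU
residue 7: L codons sorted = CUA,CUC,CUG,CUU,UUA,UUG -> pick last = UUG
residue 8: H codons sorted = CAC,CAU -> pick last = CAU
terminator: stop codons sorted = UAA,UAG,UGA -> pick last = UGA

Answer: mRNA: AUGCGUAAUACUUGGCCUUUGCAUUGA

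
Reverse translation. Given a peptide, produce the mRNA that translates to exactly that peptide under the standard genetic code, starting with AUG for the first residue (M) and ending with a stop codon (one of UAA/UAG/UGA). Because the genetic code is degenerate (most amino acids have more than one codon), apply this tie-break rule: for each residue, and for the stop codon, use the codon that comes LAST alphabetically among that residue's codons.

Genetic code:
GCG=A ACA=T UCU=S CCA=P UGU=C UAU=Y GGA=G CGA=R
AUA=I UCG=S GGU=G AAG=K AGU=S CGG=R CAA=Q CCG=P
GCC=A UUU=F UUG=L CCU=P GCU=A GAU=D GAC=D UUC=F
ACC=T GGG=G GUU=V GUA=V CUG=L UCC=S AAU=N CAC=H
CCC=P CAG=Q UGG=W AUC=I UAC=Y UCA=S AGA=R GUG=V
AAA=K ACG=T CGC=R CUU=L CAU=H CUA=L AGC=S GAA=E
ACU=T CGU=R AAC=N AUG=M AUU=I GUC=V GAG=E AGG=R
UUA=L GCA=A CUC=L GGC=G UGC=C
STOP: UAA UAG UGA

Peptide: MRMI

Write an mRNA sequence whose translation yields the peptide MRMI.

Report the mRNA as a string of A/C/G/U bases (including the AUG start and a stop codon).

residue 1: M -> AUG (start codon)
residue 2: R codons sorted = AGA,AGG,CGA,CGC,CGG,CGU -> pick last = CGU
residue 3: M -> AUG (only codon)
residue 4: I codons sorted = AUA,AUC,AUU -> pick last = AUU
terminator: stop codons sorted = UAA,UAG,UGA -> pick last = UGA

Answer: mRNA: AUGCGUAUGAUUUGA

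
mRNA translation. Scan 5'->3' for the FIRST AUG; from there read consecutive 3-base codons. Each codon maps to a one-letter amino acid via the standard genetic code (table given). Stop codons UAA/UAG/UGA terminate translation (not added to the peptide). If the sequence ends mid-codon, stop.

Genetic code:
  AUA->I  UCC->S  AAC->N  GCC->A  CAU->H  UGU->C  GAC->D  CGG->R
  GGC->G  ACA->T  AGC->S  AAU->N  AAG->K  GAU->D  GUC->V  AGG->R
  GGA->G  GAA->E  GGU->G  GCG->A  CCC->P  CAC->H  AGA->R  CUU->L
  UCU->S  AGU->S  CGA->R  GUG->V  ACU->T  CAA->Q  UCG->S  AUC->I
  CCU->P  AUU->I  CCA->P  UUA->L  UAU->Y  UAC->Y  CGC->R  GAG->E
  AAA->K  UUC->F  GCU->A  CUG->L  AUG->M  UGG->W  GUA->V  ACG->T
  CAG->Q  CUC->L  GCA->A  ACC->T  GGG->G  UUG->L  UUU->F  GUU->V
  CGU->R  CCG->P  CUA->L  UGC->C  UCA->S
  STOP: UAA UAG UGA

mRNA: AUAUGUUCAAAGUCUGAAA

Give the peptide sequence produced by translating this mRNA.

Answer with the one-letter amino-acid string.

Answer: MFKV

Derivation:
start AUG at pos 2
pos 2: AUG -> M; peptide=M
pos 5: UUC -> F; peptide=MF
pos 8: AAA -> K; peptide=MFK
pos 11: GUC -> V; peptide=MFKV
pos 14: UGA -> STOP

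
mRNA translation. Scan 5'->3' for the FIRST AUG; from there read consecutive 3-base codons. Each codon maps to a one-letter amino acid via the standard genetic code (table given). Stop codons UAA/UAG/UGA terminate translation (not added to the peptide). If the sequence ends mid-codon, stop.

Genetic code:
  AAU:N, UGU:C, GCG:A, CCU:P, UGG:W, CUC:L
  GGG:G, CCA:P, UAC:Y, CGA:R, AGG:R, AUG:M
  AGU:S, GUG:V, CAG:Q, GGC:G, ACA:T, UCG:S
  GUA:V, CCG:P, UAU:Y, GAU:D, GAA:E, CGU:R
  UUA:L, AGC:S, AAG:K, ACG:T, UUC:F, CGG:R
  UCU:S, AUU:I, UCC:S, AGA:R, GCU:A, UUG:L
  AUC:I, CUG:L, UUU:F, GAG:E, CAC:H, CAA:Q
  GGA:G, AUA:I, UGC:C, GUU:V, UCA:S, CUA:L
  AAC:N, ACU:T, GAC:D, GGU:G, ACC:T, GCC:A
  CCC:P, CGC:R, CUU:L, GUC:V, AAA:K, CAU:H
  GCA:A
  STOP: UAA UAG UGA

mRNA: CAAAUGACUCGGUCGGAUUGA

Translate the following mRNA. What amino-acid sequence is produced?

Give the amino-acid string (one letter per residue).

Answer: MTRSD

Derivation:
start AUG at pos 3
pos 3: AUG -> M; peptide=M
pos 6: ACU -> T; peptide=MT
pos 9: CGG -> R; peptide=MTR
pos 12: UCG -> S; peptide=MTRS
pos 15: GAU -> D; peptide=MTRSD
pos 18: UGA -> STOP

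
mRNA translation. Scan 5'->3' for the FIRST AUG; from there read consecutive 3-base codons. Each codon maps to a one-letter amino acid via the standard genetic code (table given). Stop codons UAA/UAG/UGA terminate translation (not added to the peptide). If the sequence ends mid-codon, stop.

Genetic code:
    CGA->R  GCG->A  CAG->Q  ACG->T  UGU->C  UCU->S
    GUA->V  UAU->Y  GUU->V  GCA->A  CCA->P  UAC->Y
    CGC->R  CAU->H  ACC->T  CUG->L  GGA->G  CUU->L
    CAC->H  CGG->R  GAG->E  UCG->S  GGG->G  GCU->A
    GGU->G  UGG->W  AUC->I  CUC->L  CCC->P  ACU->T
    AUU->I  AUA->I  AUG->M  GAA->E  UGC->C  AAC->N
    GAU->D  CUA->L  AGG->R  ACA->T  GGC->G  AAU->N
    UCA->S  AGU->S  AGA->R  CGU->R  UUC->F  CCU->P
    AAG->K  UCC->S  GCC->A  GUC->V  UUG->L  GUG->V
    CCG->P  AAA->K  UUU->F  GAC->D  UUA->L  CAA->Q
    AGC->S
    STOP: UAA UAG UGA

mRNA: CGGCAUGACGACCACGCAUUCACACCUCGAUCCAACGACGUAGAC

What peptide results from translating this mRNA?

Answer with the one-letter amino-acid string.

start AUG at pos 4
pos 4: AUG -> M; peptide=M
pos 7: ACG -> T; peptide=MT
pos 10: ACC -> T; peptide=MTT
pos 13: ACG -> T; peptide=MTTT
pos 16: CAU -> H; peptide=MTTTH
pos 19: UCA -> S; peptide=MTTTHS
pos 22: CAC -> H; peptide=MTTTHSH
pos 25: CUC -> L; peptide=MTTTHSHL
pos 28: GAU -> D; peptide=MTTTHSHLD
pos 31: CCA -> P; peptide=MTTTHSHLDP
pos 34: ACG -> T; peptide=MTTTHSHLDPT
pos 37: ACG -> T; peptide=MTTTHSHLDPTT
pos 40: UAG -> STOP

Answer: MTTTHSHLDPTT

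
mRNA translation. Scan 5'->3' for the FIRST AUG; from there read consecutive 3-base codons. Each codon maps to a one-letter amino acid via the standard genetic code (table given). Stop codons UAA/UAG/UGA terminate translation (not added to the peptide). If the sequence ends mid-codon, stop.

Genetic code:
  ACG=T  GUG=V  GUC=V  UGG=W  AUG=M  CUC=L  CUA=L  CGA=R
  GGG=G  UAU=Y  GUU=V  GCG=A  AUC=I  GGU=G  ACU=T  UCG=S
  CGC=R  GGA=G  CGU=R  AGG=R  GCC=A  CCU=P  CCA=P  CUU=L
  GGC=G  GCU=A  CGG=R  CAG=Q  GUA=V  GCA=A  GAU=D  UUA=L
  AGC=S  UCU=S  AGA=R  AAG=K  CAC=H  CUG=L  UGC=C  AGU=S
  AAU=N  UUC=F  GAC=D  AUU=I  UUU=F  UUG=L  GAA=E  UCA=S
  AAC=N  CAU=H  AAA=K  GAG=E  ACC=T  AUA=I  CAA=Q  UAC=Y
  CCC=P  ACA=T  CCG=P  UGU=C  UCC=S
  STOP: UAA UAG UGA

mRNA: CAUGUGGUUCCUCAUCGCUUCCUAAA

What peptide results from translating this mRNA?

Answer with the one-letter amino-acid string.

Answer: MWFLIAS

Derivation:
start AUG at pos 1
pos 1: AUG -> M; peptide=M
pos 4: UGG -> W; peptide=MW
pos 7: UUC -> F; peptide=MWF
pos 10: CUC -> L; peptide=MWFL
pos 13: AUC -> I; peptide=MWFLI
pos 16: GCU -> A; peptide=MWFLIA
pos 19: UCC -> S; peptide=MWFLIAS
pos 22: UAA -> STOP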